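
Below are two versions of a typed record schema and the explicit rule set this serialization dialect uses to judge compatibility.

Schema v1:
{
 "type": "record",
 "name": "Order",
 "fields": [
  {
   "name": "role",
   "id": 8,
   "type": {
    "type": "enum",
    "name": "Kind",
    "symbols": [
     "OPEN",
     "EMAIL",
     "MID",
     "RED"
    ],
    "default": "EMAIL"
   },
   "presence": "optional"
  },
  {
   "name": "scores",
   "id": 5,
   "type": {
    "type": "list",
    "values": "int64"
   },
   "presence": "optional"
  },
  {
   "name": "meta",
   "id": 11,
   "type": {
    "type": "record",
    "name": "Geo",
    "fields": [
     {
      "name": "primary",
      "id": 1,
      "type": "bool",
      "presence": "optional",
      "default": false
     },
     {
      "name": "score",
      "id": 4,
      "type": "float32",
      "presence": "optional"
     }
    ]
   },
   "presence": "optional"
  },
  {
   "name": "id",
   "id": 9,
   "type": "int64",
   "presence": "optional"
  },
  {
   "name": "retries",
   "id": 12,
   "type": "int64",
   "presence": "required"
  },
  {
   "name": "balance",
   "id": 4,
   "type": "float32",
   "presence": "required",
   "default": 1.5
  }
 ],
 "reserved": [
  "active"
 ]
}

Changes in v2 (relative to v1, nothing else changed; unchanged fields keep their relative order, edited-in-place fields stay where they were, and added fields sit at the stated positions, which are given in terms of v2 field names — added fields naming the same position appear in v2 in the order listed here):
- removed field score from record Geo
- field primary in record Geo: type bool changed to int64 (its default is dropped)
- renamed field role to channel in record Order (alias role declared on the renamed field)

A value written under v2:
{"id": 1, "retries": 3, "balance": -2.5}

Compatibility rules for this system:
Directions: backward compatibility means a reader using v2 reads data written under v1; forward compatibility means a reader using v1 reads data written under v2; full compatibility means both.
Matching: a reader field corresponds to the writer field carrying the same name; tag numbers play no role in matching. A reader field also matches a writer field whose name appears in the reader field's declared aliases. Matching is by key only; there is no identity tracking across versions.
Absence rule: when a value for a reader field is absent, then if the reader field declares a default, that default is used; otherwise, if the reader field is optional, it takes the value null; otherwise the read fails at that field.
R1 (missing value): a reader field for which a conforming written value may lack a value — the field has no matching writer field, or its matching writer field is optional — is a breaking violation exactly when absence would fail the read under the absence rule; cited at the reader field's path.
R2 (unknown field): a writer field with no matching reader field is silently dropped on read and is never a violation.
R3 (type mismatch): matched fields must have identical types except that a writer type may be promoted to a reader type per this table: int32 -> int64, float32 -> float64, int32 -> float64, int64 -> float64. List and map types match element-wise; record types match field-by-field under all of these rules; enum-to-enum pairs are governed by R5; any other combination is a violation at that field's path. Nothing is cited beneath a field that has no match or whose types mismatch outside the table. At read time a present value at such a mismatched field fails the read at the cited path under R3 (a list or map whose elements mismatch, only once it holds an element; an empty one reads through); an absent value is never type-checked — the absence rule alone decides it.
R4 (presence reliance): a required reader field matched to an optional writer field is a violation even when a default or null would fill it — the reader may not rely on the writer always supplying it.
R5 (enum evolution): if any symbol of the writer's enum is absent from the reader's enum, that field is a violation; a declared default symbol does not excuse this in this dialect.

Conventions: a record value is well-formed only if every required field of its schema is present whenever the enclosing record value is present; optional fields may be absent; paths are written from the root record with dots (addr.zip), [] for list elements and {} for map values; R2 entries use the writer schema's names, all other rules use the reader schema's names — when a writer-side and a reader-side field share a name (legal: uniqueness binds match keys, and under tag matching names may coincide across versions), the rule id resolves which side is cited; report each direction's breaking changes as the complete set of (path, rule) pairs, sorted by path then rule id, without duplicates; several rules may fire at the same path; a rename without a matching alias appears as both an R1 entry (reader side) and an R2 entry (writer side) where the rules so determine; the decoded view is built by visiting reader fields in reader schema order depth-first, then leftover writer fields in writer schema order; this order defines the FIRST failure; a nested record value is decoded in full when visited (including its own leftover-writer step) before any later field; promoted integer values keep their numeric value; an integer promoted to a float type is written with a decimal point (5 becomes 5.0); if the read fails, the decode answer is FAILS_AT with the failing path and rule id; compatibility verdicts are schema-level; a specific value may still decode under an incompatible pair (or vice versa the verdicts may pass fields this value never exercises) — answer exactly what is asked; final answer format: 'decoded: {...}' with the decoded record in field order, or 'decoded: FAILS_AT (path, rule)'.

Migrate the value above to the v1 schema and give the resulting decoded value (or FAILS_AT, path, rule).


arrows below run writer -> reader for Order
decode walk for Order under reader schema v1:
  role := null (not supplied -> null)
  scores := null (not supplied -> null)
  meta := null (not supplied -> null)
  id := 1
  retries := 3
  balance := -2.5
  => decoded: {"role": null, "scores": null, "meta": null, "id": 1, "retries": 3, "balance": -2.5}
the other Order changes do not affect what is asked:
  removed field score from record Geo -> fires no rule on Order under this dialect and leaves the result unchanged
  field primary in record Geo: type bool changed to int64 (its default is dropped) -> affects the rule determinations only; this particular Order value decodes identically
  renamed field role to channel in record Order (alias role declared on the renamed field) -> fires no rule on Order under this dialect and leaves the result unchanged

decoded: {"role": null, "scores": null, "meta": null, "id": 1, "retries": 3, "balance": -2.5}


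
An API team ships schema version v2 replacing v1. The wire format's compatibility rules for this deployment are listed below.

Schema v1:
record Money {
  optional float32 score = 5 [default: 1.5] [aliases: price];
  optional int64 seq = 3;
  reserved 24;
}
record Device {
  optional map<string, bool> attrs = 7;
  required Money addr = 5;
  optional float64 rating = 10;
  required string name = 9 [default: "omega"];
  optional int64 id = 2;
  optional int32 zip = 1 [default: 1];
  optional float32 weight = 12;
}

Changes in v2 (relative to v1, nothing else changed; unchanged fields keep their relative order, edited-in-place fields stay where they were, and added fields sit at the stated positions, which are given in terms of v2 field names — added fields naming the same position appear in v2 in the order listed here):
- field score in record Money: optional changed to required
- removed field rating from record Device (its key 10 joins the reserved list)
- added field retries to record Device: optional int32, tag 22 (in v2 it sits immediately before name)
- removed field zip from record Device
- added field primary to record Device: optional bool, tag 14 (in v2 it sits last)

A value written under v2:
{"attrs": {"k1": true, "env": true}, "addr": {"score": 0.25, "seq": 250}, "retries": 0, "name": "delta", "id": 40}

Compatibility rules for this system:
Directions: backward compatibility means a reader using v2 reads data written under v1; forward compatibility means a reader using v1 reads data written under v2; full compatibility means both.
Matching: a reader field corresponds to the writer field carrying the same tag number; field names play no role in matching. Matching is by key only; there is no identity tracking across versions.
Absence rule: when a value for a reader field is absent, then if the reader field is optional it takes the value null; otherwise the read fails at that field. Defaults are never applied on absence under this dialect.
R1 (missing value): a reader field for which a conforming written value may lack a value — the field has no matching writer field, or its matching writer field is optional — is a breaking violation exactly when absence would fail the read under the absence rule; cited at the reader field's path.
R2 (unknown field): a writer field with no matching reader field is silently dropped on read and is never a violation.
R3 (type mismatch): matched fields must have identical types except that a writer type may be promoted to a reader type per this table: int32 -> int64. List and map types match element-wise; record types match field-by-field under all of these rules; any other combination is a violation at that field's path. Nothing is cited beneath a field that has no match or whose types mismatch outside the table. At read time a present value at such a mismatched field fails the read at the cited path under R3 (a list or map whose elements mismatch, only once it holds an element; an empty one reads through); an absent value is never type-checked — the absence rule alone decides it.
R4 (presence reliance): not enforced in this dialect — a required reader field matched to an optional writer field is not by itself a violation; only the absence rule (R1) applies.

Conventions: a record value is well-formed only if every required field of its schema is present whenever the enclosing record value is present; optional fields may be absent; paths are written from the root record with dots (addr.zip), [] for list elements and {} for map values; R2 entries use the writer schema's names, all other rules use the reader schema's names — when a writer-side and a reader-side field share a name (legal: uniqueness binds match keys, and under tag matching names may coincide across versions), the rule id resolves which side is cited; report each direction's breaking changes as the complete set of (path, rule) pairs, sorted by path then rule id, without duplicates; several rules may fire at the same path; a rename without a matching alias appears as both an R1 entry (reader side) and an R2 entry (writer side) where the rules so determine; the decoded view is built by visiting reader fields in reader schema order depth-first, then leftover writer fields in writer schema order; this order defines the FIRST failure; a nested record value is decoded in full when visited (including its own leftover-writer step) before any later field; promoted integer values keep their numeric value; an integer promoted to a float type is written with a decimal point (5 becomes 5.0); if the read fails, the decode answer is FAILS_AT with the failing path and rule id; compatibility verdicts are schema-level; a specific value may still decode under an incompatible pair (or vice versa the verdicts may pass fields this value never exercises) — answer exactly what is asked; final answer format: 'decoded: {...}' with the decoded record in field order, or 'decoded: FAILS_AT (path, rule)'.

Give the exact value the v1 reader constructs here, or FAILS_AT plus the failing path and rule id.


decoded: {"attrs": {"k1": true, "env": true}, "addr": {"score": 0.25, "seq": 250}, "rating": null, "name": "delta", "id": 40, "zip": null, "weight": null}

arrows below run writer -> reader for Device
migrating the Device value to v1:
  attrs := {"k1": true, "env": true}
  addr.score := 0.25
  addr.seq := 250
  rating := null (not supplied -> null)
  name := "delta"
  id := 40
  zip := null (not supplied -> null)
  weight := null (not supplied -> null)
  writer retries: unmatched, discarded
  => decoded: {"attrs": {"k1": true, "env": true}, "addr": {"score": 0.25, "seq": 250}, "rating": null, "name": "delta", "id": 40, "zip": null, "weight": null}
checking off the Device differences that do not matter here:
  field score in record Money: optional changed to required -> schema-level compatibility only; this Device value's decode is unchanged
  removed field rating from record Device (its key 10 joins the reserved list) -> no rule fires on it and the decoded Device view is identical with or without it
  added field retries to record Device: optional int32, tag 22 (in v2 it sits immediately before name) -> no rule fires on it and the decoded Device view is identical with or without it
  removed field zip from record Device -> no rule fires on it and the decoded Device view is identical with or without it
  added field primary to record Device: optional bool, tag 14 (in v2 it sits last) -> no rule fires on it and the decoded Device view is identical with or without it


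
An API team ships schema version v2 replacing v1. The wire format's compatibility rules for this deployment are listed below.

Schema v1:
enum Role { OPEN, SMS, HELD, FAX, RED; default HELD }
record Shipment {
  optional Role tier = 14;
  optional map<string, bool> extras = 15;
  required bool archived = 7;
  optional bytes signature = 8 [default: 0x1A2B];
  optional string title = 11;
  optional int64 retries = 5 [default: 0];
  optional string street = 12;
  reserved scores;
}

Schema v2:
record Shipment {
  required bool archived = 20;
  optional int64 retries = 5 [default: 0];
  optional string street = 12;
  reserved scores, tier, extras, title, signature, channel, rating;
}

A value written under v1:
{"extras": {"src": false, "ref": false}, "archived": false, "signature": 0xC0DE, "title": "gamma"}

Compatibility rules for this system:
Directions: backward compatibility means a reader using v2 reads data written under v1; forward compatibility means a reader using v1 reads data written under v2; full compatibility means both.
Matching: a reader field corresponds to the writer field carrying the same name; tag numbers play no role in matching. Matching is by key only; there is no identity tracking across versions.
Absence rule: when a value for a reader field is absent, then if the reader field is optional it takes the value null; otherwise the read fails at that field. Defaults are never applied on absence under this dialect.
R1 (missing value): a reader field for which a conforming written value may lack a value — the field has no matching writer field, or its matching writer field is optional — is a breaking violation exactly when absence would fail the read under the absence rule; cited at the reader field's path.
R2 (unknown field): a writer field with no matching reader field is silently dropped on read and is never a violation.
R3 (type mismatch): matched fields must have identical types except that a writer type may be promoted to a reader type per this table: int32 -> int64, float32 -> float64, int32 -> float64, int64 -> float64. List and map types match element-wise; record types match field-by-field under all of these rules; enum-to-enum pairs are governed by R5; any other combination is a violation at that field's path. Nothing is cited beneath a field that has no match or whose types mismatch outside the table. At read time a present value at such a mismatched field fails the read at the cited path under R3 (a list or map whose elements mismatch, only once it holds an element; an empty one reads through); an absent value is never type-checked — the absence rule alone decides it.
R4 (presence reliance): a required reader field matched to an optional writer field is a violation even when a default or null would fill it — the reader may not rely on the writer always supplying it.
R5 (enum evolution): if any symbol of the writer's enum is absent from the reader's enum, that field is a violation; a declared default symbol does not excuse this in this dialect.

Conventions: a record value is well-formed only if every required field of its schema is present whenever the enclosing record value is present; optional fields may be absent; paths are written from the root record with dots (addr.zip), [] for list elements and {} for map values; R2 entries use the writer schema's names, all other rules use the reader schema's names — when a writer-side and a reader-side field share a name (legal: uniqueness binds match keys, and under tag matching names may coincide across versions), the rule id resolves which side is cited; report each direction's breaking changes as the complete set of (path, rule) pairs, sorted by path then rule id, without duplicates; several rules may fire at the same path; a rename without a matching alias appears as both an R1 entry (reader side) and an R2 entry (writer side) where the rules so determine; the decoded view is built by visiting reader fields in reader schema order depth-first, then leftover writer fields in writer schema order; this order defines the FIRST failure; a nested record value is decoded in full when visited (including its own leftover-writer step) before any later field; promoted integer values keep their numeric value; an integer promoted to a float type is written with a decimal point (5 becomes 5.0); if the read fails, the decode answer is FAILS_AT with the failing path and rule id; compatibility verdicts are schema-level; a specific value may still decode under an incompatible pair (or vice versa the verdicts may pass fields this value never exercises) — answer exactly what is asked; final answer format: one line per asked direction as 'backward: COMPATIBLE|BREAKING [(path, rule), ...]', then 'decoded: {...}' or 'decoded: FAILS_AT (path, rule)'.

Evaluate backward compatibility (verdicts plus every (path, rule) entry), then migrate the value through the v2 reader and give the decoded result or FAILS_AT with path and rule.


each type pair in Shipment: writer, then reader
backward analysis of Shipment with v2 as reader and v1 as writer:
  bool -> bool, writer required: archived aligns to archived
  int64 -> int64, writer optional: retries aligns to retries
  string -> string, writer optional: street aligns to street
  tier (writer side), unknown to reader
  extras (writer side), unknown to reader
  signature (writer side), unknown to reader
  title (writer side), unknown to reader
  => backward verdict for Shipment: COMPATIBLE, no violations
decode (reader v2):
  archived := false
  retries := null (not supplied -> null)
  street := null (not supplied -> null)
  writer extras: unmatched, discarded
  writer signature: unmatched, discarded
  writer title: unmatched, discarded
  => decoded: {"archived": false, "retries": null, "street": null}
diffs on Shipment not affecting the asked answer:
  field archived in record Shipment: tag 7 changed to 20 -> inert for the asked Shipment verdict: nothing fires

backward: COMPATIBLE []; decoded: {"archived": false, "retries": null, "street": null}


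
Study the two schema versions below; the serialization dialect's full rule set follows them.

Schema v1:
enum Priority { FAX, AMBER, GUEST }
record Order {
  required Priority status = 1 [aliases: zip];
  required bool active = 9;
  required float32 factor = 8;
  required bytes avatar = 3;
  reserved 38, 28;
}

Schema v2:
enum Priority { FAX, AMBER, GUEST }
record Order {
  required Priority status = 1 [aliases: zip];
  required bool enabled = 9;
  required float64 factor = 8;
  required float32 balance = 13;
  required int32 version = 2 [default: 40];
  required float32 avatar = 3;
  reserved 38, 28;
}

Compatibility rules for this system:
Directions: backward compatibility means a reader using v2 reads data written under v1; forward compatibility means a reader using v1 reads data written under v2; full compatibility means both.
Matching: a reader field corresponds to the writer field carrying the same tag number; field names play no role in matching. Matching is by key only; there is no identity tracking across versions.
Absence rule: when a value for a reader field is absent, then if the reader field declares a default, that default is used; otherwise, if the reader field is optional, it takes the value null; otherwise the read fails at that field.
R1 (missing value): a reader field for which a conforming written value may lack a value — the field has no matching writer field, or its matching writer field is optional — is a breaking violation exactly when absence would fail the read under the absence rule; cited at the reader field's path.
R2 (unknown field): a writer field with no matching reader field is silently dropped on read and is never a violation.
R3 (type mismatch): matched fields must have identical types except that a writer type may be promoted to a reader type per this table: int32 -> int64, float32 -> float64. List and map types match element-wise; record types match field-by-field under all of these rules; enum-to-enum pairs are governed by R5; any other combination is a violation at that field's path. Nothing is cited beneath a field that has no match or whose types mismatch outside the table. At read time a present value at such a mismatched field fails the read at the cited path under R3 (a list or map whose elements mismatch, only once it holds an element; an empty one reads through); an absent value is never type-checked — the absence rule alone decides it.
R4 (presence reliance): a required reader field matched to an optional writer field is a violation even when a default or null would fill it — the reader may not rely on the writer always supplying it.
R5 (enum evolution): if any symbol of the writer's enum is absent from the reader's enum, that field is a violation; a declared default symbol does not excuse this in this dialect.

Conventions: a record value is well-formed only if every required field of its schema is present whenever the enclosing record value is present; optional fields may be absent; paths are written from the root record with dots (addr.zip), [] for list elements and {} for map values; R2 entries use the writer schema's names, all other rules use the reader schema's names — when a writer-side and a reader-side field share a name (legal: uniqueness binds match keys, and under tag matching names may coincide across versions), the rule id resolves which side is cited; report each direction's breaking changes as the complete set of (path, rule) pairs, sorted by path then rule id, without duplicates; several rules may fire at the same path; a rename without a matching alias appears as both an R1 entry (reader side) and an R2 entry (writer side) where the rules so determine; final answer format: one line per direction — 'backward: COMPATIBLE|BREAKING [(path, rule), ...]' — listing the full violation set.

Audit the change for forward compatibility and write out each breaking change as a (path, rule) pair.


in Order below, arrows point writer -> reader
forward pass over Order, reader schema v1, writer schema v2:
  Priority -> Priority, writer required: status aligns to status
  bool -> bool, writer required: active aligns to enabled
  float64 -> float32, writer required: factor aligns to factor
  float32 -> bytes, writer required: avatar aligns to avatar
  balance (writer side), unknown to reader
  version (writer side), unknown to reader
  R3 fires at avatar
  R3 fires at factor
  => forward verdict for Order: BREAKING, 2 violation(s)
checking off the Order differences that do not matter here:
  added field version to record Order: required int32, tag 2, default 40 (in v2 it sits immediately before avatar) -> inert for the asked Order verdict: nothing fires
  added field balance to record Order: required float32, tag 13 (in v2 it sits immediately before avatar) -> matters only for Order's backward compatibility — outside the asked direction
  renamed field active to enabled in record Order -> inert for the asked Order verdict: nothing fires

forward: BREAKING [(avatar, R3), (factor, R3)]


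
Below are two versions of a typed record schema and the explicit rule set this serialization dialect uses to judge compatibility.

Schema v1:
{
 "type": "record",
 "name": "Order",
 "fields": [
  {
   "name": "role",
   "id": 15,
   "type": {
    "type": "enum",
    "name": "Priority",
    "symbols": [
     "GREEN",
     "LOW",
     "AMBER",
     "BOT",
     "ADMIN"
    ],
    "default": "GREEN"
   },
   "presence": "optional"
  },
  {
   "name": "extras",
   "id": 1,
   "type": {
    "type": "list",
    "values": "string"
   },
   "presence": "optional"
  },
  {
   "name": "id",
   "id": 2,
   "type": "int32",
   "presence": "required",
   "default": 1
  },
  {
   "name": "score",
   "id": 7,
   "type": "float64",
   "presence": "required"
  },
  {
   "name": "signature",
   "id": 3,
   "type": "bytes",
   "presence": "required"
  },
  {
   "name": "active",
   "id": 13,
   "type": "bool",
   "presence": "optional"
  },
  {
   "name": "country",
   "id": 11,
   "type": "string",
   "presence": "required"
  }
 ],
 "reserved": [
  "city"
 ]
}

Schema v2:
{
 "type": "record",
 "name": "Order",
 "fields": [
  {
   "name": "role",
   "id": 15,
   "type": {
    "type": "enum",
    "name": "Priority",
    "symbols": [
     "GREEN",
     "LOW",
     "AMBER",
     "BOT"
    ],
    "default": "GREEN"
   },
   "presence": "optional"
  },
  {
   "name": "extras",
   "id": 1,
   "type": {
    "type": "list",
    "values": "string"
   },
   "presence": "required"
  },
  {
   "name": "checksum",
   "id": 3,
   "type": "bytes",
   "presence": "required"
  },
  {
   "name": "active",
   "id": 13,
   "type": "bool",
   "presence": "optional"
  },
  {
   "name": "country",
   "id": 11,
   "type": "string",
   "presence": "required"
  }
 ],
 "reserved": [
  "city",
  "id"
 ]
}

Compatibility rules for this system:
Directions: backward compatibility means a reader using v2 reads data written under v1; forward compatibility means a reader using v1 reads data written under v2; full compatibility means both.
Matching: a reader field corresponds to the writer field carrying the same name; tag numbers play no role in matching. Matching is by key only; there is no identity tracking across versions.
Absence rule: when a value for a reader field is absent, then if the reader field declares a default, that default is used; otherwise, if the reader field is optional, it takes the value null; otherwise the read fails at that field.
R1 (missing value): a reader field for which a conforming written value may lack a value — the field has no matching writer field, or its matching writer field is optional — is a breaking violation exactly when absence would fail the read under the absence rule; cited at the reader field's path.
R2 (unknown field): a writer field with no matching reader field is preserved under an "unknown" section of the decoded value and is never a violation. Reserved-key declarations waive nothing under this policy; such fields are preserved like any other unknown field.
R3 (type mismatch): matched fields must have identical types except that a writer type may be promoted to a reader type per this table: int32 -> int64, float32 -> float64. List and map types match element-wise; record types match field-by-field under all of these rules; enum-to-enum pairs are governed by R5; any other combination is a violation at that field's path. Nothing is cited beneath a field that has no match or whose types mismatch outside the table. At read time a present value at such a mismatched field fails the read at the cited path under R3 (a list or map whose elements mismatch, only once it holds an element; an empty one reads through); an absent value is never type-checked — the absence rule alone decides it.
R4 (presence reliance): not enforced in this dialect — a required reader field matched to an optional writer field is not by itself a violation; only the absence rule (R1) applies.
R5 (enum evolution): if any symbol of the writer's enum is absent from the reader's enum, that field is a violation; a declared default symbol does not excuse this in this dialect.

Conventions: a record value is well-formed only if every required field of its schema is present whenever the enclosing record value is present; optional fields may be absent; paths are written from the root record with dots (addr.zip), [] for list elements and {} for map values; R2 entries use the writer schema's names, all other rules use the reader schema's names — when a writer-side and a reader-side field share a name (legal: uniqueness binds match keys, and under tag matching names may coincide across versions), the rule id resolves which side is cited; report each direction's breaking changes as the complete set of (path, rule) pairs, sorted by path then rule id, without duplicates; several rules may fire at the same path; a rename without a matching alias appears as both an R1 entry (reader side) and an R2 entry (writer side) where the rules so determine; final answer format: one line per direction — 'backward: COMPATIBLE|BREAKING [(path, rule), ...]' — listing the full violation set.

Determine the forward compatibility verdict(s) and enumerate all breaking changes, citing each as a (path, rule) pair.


the writer's type comes first in each Order pair
checking forward for Order: reader v1 against writer v2:
  role: Priority -> Priority, writer optional; from role
  extras: list<string> -> list<string>, writer required; from extras
  id: no writer match
  score: no writer match
  signature: no writer match
  active: bool -> bool, writer optional; from active
  country: string -> string, writer required; from country
  writer field checksum has no reader counterpart
  rule R1 violated at score
  rule R1 violated at signature
  => forward verdict for Order: BREAKING, 2 violation(s)
ruling out the remaining Order differences:
  field extras in record Order: optional changed to required -> affects backward compatibility only, which is not asked
  removed field id from record Order (its key "id" joins the reserved list) -> triggers nothing under Order's printed rules — same verdict
  enum Priority (field role in record Order): symbol ADMIN removed -> affects backward compatibility only, which is not asked

forward: BREAKING [(score, R1), (signature, R1)]


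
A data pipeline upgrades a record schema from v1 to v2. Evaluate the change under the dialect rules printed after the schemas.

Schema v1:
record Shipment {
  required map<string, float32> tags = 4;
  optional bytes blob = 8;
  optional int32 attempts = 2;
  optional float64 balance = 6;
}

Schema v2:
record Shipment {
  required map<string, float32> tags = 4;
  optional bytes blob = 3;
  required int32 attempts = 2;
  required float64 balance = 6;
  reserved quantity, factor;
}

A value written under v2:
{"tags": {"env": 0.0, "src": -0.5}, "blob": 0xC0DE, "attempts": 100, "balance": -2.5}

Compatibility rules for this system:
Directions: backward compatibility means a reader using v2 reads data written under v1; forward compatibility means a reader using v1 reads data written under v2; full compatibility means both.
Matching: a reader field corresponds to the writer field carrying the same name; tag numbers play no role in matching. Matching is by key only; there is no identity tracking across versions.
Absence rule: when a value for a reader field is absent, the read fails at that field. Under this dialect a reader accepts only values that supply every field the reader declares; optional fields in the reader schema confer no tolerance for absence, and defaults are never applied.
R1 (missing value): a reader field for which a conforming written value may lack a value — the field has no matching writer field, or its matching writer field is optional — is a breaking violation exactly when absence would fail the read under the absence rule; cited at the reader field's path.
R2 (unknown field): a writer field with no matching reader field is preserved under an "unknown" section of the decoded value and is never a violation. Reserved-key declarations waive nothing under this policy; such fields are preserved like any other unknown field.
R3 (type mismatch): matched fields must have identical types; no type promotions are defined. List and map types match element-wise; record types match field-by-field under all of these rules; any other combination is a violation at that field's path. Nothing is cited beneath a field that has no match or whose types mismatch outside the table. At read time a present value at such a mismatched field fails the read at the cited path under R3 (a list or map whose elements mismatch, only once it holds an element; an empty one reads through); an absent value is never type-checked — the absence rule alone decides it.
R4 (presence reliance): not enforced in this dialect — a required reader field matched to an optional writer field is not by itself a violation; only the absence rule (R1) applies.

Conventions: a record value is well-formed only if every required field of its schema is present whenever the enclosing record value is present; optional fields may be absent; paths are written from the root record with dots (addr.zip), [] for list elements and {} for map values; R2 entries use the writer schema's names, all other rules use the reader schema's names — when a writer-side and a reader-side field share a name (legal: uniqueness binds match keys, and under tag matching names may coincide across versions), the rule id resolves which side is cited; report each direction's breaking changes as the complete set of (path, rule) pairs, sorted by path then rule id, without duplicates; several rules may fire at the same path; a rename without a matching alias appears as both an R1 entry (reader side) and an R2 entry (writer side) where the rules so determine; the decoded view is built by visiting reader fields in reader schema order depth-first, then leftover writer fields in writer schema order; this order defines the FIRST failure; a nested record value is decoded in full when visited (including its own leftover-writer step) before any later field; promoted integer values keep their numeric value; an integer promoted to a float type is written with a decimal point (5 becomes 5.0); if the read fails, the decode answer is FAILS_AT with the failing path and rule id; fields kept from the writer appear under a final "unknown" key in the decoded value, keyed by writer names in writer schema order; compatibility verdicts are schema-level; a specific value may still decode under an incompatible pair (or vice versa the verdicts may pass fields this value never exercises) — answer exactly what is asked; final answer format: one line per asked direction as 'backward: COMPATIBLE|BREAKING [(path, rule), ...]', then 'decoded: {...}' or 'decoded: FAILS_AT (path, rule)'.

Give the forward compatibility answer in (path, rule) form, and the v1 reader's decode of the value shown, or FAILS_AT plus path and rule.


forward: BREAKING [(blob, R1)]; decoded: {"tags": {"env": 0.0, "src": -0.5}, "blob": 0xC0DE, "attempts": 100, "balance": -2.5}

in Shipment below, arrows point writer -> reader
forward pass over Shipment, reader schema v1, writer schema v2:
  tags: map<string, float32> -> map<string, float32>, writer required; from tags
  blob: bytes -> bytes, writer optional; from blob
  attempts: int32 -> int32, writer required; from attempts
  balance: float64 -> float64, writer required; from balance
  breaking: (blob, R1)
  forward on Shipment therefore BREAKING (1)
decode (reader v1):
  tags := {"env": 0.0, "src": -0.5}
  blob := 0xC0DE
  attempts := 100
  balance := -2.5
  => decoded: {"tags": {"env": 0.0, "src": -0.5}, "blob": 0xC0DE, "attempts": 100, "balance": -2.5}
the other Shipment changes do not affect what is asked:
  field blob in record Shipment: tag 8 changed to 3 -> triggers nothing under Shipment's printed rules — same verdict


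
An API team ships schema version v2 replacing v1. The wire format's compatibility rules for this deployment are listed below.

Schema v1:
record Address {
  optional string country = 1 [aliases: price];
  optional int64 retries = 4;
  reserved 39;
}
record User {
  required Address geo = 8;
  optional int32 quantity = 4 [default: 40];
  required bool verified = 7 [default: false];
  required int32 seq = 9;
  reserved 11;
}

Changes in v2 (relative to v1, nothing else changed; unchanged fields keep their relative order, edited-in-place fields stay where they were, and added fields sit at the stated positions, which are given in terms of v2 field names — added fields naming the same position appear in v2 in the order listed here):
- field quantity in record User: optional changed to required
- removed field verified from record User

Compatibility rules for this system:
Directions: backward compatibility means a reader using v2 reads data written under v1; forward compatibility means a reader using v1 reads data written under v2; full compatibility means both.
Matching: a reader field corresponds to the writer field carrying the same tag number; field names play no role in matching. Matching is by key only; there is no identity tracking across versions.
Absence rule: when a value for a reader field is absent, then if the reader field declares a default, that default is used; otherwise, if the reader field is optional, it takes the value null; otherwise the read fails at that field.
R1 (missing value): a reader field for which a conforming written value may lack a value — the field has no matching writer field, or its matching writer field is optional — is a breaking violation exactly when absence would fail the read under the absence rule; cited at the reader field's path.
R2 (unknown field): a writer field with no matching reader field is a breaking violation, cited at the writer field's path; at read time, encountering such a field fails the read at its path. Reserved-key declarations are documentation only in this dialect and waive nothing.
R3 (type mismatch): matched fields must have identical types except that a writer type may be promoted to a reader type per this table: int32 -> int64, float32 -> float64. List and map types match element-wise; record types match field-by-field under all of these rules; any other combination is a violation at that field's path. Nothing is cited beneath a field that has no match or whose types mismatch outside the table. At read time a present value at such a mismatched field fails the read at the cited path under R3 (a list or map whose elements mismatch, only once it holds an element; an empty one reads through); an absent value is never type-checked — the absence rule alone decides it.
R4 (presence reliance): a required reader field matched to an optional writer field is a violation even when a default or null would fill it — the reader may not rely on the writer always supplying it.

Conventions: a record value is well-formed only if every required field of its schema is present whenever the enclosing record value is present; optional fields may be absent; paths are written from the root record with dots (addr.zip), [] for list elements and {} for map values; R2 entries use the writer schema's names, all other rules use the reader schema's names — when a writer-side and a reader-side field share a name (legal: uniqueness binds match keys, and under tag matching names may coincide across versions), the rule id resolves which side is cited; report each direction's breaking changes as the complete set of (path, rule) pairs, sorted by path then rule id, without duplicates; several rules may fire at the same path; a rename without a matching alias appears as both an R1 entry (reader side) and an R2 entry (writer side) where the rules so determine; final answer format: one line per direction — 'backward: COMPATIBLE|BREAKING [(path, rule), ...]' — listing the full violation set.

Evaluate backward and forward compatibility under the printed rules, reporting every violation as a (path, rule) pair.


in User below, arrows point writer -> reader
backward on User — v2 reading data written by v1:
  geo: Address -> Address, writer required; from geo
  quantity: int32 -> int32, writer optional; from quantity
  seq: int32 -> int32, writer required; from seq
  writer field verified has no reader counterpart
  geo.country: string -> string, writer optional; from geo.country
  geo.retries: int64 -> int64, writer optional; from geo.retries
  violation R4 at quantity
  violation R2 at verified
  => backward: BREAKING (2)
forward on User — v1 reading data written by v2:
  geo: Address -> Address, writer required; from geo
  quantity: int32 -> int32, writer required; from quantity
  no writer field matches reader verified
  seq: int32 -> int32, writer required; from seq
  geo.country: string -> string, writer optional; from geo.country
  geo.retries: int64 -> int64, writer optional; from geo.retries
  => forward: COMPATIBLE

backward: BREAKING [(quantity, R4), (verified, R2)]; forward: COMPATIBLE []
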